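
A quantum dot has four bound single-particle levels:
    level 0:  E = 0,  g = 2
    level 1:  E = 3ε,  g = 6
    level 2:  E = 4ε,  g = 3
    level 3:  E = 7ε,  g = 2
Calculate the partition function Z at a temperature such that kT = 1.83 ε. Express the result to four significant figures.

Eᵢ/kT = 0, 1.63934, 2.18579, 3.82514.
Z = Σ gᵢe^(−Eᵢ/kT) = 2·e^(−0) + 6·e^(−1.63934) + 3·e^(−2.18579) + 2·e^(−3.82514) = 2.00000 + 1.16465 + 0.337167 + 0.0436308 = 3.54545.

Z = 3.545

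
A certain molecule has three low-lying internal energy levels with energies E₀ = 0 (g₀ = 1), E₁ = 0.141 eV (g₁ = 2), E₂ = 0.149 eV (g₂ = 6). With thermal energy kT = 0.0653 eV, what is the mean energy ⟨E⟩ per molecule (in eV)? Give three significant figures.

Eᵢ/kT = 0, 2.1593, 2.2818.
Z = Σ gᵢe^(−Eᵢ/kT) = 1·e^(−0) + 2·e^(−2.1593) + 6·e^(−2.2818) = 1.0000 + 0.23081 + 0.61260 = 1.8434.
⟨E⟩ = Σ Eᵢ gᵢe^(−Eᵢ/kT) / Z = (0·1.0000 + 0.141·0.23081 + 0.149·0.61260) / 1.8434 = 0.0672 eV.

0.0672 eV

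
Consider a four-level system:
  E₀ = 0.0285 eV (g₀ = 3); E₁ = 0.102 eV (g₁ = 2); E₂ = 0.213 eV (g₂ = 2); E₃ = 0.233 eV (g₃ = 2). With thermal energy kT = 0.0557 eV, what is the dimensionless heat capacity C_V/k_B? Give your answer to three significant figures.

0.564

Eᵢ/kT = 0.51167, 1.8312, 3.8241, 4.1831.
Z = Σ gᵢe^(−Eᵢ/kT) = 3·e^(−0.51167) + 2·e^(−1.8312) + 2·e^(−3.8241) + 2·e^(−4.1831) = 1.7985 + 0.32044 + 0.043676 + 0.030502 = 2.1931.
⟨E⟩ = 0.045758 eV, ⟨E²⟩ = 0.0038449 eV².
C_V/k_B = (⟨E²⟩ − ⟨E⟩²)/(kT)² = (0.0038449 − 0.0020938)/0.0031025 = 0.564.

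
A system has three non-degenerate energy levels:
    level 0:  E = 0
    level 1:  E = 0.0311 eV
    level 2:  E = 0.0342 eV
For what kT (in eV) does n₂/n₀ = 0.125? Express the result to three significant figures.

n₂/n₀ = exp[−(E₂−E₀)/kT] = 0.125.
⇒ (E₂−E₀)/kT = ln(1/0.125) = ln(8.0000) = 2.0794.
kT = 0.0342 eV / 2.0794 = 0.0164 eV.

0.0164 eV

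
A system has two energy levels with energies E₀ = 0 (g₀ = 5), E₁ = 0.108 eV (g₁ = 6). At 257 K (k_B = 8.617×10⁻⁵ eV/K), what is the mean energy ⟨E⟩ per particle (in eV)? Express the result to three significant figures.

0.000979 eV

k_BT = 8.617×10⁻⁵ × 257 K = 0.022146 eV.
Eᵢ/kT = 0, 4.8767.
Z = Σ gᵢe^(−Eᵢ/kT) = 5·e^(−0) + 6·e^(−4.8767) = 5.0000 + 0.045733 = 5.0457.
⟨E⟩ = Σ Eᵢ gᵢe^(−Eᵢ/kT) / Z = (0·5.0000 + 0.108·0.045733) / 5.0457 = 0.000979 eV.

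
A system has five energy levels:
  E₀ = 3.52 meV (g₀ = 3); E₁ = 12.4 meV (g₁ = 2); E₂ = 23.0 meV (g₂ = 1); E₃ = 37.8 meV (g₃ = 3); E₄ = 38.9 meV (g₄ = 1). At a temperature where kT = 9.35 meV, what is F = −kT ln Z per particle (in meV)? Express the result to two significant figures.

Eᵢ/kT = 0.3765, 1.326, 2.460, 4.043, 4.160.
Z = Σ gᵢe^(−Eᵢ/kT) = 3·e^(−0.3765) + 2·e^(−1.326) + 1·e^(−2.460) + 3·e^(−4.043) + 1·e^(−4.160) = 2.059 + 0.5311 + 0.08543 + 0.05263 + 0.01561 = 2.744.
F = −kT ln Z = −9.35 × ln(2.744) = −9.35 × 1.009 = -9.4 meV.

-9.4 meV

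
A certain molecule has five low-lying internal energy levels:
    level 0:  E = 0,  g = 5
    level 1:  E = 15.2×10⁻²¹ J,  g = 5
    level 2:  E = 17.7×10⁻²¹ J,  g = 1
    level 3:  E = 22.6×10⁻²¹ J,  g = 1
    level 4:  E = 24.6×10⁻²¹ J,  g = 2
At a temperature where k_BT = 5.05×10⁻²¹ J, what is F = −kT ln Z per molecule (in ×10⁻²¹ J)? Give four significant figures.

-8.425 ×10⁻²¹ J

Eᵢ/kT = 0, 3.00990, 3.50495, 4.47525, 4.87129.
Z = Σ gᵢe^(−Eᵢ/kT) = 5·e^(−0) + 5·e^(−3.00990) + 1·e^(−3.50495) + 1·e^(−4.47525) + 2·e^(−4.87129) = 5.00000 + 0.246483 + 0.0300483 + 0.0113874 + 0.0153269 = 5.30325.
F = −kT ln Z = −5.05 × ln(5.30325) = −5.05 × 1.66832 = -8.425 ×10⁻²¹ J.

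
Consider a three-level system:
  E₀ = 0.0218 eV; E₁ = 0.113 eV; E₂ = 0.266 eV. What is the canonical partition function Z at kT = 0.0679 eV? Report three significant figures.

Eᵢ/kT = 0.32106, 1.6642, 3.9175.
Z = Σ e^(−Eᵢ/kT) = e^(−0.32106) + e^(−1.6642) + e^(−3.9175) = 0.72538 + 0.18934 + 0.019891 = 0.93461.

Z = 0.935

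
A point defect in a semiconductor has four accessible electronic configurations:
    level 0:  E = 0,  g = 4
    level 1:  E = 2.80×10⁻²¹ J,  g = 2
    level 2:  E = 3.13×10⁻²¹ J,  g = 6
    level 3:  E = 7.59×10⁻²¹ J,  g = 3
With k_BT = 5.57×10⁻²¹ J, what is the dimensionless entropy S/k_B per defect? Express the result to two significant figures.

Eᵢ/kT = 0, 0.5027, 0.5619, 1.363.
Z = Σ gᵢe^(−Eᵢ/kT) = 4·e^(−0) + 2·e^(−0.5027) + 6·e^(−0.5619) + 3·e^(−1.363) = 4.000 + 1.210 + 3.421 + 0.7677 = 9.399.
⟨E⟩ = Σ EᵢPᵢ = 2.120 ×10⁻²¹ J.
S/k_B = ln Z + ⟨E⟩/kT = ln(9.399) + 2.120/5.57 = 2.241 + 0.3806 = 2.6.

2.6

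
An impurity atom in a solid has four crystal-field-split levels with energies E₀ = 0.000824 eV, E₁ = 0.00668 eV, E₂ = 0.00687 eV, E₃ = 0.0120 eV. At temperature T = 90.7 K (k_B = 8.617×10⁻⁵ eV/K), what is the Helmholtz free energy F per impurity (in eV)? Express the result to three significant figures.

-0.00524 eV

k_BT = 8.617×10⁻⁵ × 90.7 K = 0.0078156 eV.
Eᵢ/kT = 0.10543, 0.85470, 0.87901, 1.5354.
Z = Σ e^(−Eᵢ/kT) = e^(−0.10543) + e^(−0.85470) + e^(−0.87901) + e^(−1.5354) = 0.89994 + 0.42541 + 0.41519 + 0.21537 = 1.9559.
F = −kT ln Z = −0.0078156 × ln(1.9559) = −0.0078156 × 0.67085 = -0.00524 eV.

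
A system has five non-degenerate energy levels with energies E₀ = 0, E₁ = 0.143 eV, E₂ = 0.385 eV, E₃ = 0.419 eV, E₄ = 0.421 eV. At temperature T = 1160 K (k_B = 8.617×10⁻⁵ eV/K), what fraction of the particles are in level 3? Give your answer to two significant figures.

0.012

k_BT = 8.617×10⁻⁵ × 1160 K = 0.09996 eV.
Eᵢ/kT = 0, 1.431, 3.852, 4.192, 4.212.
Z = Σ e^(−Eᵢ/kT) = e^(−0) + e^(−1.431) + e^(−3.852) + e^(−4.192) + e^(−4.212) = 1.000 + 0.2391 + 0.02124 + 0.01512 + 0.01482 = 1.290.
P₃ = e^(−E₃/kT) / Z = 0.01512/1.290 = 0.012.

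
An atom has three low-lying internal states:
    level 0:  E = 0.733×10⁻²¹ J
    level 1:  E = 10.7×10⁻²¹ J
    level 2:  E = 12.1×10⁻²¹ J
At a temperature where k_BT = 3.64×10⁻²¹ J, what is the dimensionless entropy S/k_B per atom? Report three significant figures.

0.387

Eᵢ/kT = 0.20137, 2.9396, 3.3242.
Z = Σ e^(−Eᵢ/kT) = e^(−0.20137) + e^(−2.9396) + e^(−3.3242) = 0.81761 + 0.052887 + 0.036001 = 0.90650.
⟨E⟩ = Σ EᵢPᵢ = 1.7659 ×10⁻²¹ J.
S/k_B = ln Z + ⟨E⟩/kT = ln(0.90650) + 1.7659/3.64 = -0.098164 + 0.48514 = 0.387.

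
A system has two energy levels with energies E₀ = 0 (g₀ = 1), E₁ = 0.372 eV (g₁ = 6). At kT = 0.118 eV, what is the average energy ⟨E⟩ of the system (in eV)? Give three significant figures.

0.0759 eV

Eᵢ/kT = 0, 3.1525.
Z = Σ gᵢe^(−Eᵢ/kT) = 1·e^(−0) + 6·e^(−3.1525) = 1.0000 + 0.25647 = 1.2565.
⟨E⟩ = Σ Eᵢ gᵢe^(−Eᵢ/kT) / Z = (0·1.0000 + 0.372·0.25647) / 1.2565 = 0.0759 eV.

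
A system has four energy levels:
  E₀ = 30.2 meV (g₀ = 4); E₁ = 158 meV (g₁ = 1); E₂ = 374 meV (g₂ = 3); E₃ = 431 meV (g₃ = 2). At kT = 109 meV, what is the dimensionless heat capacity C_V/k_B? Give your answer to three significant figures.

Eᵢ/kT = 0.27706, 1.4495, 3.4312, 3.9541.
Z = Σ gᵢe^(−Eᵢ/kT) = 4·e^(−0.27706) + 1·e^(−1.4495) + 3·e^(−3.4312) + 2·e^(−3.9541) = 3.0320 + 0.23469 + 0.097044 + 0.038352 = 3.4021.
⟨E⟩ = 53.341 meV, ⟨E²⟩ = 8619.0 meV².
C_V/k_B = (⟨E²⟩ − ⟨E⟩²)/(kT)² = (8619.0 − 2845.3)/11881 = 0.486.

0.486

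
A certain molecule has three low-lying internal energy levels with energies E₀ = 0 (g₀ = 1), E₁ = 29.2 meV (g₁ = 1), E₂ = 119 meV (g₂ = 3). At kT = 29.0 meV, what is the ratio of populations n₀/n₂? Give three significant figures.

20.2

n₀/n₂ = (g₀/g₂) exp[−(E₀−E₂)/kT] = (1/3) × exp(−(-119 meV)/(29.0 meV)) = (1/3) × exp(4.1034) = 20.2.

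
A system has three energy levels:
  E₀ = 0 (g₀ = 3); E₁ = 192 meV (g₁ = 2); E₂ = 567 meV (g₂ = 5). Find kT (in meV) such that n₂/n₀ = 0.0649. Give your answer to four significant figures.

174.7 meV

n₂/n₀ = (g₂/g₀) exp[−(E₂−E₀)/kT] = 0.0649.
⇒ (E₂−E₀)/kT = ln((5/3)/0.0649) = ln(25.6805) = 3.24573.
kT = 567 meV / 3.24573 = 174.7 meV.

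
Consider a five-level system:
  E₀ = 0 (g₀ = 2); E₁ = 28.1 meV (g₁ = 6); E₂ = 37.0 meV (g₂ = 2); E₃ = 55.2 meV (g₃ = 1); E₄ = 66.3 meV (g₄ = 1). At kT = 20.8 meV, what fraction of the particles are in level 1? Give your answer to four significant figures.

Eᵢ/kT = 0, 1.35096, 1.77885, 2.65385, 3.18750.
Z = Σ gᵢe^(−Eᵢ/kT) = 2·e^(−0) + 6·e^(−1.35096) + 2·e^(−1.77885) + 1·e^(−2.65385) + 1·e^(−3.18750) = 2.00000 + 1.55395 + 0.337664 + 0.0703797 + 0.0412749 = 4.00327.
P₁ = g₁ e^(−E₁/kT) / Z = 1.55395/4.00327 = 0.3882.

0.3882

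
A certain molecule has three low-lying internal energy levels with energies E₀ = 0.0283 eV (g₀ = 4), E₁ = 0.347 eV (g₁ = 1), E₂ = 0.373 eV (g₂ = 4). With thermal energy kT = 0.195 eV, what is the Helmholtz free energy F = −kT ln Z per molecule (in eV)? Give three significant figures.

-0.281 eV

Eᵢ/kT = 0.14513, 1.7795, 1.9128.
Z = Σ gᵢe^(−Eᵢ/kT) = 4·e^(−0.14513) + 1·e^(−1.7795) + 4·e^(−1.9128) = 3.4596 + 0.16872 + 0.59067 = 4.2190.
F = −kT ln Z = −0.195 × ln(4.2190) = −0.195 × 1.4396 = -0.281 eV.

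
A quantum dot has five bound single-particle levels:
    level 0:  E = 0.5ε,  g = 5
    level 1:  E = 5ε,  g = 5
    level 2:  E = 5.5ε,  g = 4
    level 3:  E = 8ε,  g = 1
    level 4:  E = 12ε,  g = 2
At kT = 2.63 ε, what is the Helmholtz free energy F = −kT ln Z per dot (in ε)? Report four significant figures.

-4.457 ε

Eᵢ/kT = 0.190114, 1.90114, 2.09125, 3.04183, 4.56274.
Z = Σ gᵢe^(−Eᵢ/kT) = 5·e^(−0.190114) + 5·e^(−1.90114) + 4·e^(−2.09125) + 1·e^(−3.04183) + 2·e^(−4.56274) = 4.13432 + 0.746991 + 0.494130 + 0.0477474 + 0.0208669 = 5.44406.
F = −kT ln Z = −2.63 × ln(5.44406) = −2.63 × 1.69453 = -4.457 ε.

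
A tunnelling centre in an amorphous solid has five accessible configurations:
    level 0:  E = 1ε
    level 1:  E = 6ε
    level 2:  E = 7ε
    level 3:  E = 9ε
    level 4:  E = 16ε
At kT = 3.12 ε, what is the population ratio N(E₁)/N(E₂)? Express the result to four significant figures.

n₁/n₂ = exp[−(E₁−E₂)/kT] = exp(−(-1ε)/(3.12ε)) = exp(0.320513) = 1.378.

1.378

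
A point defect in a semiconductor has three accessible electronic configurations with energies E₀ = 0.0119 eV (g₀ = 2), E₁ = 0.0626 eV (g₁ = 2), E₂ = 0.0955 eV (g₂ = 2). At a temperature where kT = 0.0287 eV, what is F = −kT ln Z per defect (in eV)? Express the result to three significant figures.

-0.0138 eV

Eᵢ/kT = 0.41463, 2.1812, 3.3275.
Z = Σ gᵢe^(−Eᵢ/kT) = 2·e^(−0.41463) + 2·e^(−2.1812) + 2·e^(−3.3275) = 1.3212 + 0.22581 + 0.071765 = 1.6188.
F = −kT ln Z = −0.0287 × ln(1.6188) = −0.0287 × 0.48169 = -0.0138 eV.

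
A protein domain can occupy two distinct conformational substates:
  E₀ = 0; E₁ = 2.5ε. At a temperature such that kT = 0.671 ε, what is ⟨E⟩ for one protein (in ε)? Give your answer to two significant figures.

Eᵢ/kT = 0, 3.726.
Z = Σ e^(−Eᵢ/kT) = e^(−0) + e^(−3.726) = 1.000 + 0.02409 = 1.024.
⟨E⟩ = Σ Eᵢ e^(−Eᵢ/kT) / Z = (0·1.000 + 2.5·0.02409) / 1.024 = 0.059 ε.

0.059 ε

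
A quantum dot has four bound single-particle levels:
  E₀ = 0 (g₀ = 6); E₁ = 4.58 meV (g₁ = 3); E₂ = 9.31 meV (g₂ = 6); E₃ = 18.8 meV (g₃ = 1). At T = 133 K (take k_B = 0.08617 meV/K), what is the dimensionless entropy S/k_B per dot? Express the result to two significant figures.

2.7

k_BT = 0.08617 × 133 K = 11.46 meV.
Eᵢ/kT = 0, 0.3997, 0.8124, 1.640.
Z = Σ gᵢe^(−Eᵢ/kT) = 6·e^(−0) + 3·e^(−0.3997) + 6·e^(−0.8124) + 1·e^(−1.640) = 6.000 + 2.012 + 2.663 + 0.1940 = 10.87.
⟨E⟩ = Σ EᵢPᵢ = 3.464 meV.
S/k_B = ln Z + ⟨E⟩/kT = ln(10.87) + 3.464/11.46 = 2.386 + 0.3023 = 2.7.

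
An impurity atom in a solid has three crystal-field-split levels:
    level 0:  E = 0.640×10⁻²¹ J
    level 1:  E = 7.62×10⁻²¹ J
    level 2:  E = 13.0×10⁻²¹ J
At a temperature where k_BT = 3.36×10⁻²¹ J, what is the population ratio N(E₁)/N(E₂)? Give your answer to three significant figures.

n₁/n₂ = exp[−(E₁−E₂)/kT] = exp(−(-5.38 ×10⁻²¹ J)/(3.36 ×10⁻²¹ J)) = exp(1.6012) = 4.96.

4.96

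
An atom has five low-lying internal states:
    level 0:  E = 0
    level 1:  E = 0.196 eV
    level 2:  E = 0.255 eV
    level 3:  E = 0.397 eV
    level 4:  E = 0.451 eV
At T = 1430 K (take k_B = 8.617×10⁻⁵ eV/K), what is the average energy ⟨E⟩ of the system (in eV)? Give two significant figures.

0.071 eV

k_BT = 8.617×10⁻⁵ × 1430 K = 0.1232 eV.
Eᵢ/kT = 0, 1.591, 2.070, 3.222, 3.661.
Z = Σ e^(−Eᵢ/kT) = e^(−0) + e^(−1.591) + e^(−2.070) + e^(−3.222) + e^(−3.661) = 1.000 + 0.2037 + 0.1262 + 0.03988 + 0.02571 = 1.395.
⟨E⟩ = Σ Eᵢ e^(−Eᵢ/kT) / Z = (0·1.000 + 0.196·0.2037 + 0.255·0.1262 + 0.397·0.03988 + 0.451·0.02571) / 1.395 = 0.071 eV.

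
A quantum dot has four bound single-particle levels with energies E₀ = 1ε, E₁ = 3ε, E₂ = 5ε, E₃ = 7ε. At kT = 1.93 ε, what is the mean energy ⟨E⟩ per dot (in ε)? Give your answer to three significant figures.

Eᵢ/kT = 0.51813, 1.5544, 2.5907, 3.6269.
Z = Σ e^(−Eᵢ/kT) = e^(−0.51813) + e^(−1.5544) + e^(−2.5907) + e^(−3.6269) = 0.59563 + 0.21132 + 0.074968 + 0.026599 = 0.90852.
⟨E⟩ = Σ Eᵢ e^(−Eᵢ/kT) / Z = (1·0.59563 + 3·0.21132 + 5·0.074968 + 7·0.026599) / 0.90852 = 1.97 ε.

1.97 ε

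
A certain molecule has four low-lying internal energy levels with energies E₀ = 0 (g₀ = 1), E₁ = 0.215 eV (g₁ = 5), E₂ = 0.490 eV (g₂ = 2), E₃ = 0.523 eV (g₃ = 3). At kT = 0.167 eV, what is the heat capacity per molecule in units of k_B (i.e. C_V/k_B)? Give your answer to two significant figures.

0.80

Eᵢ/kT = 0, 1.287, 2.934, 3.132.
Z = Σ gᵢe^(−Eᵢ/kT) = 1·e^(−0) + 5·e^(−1.287) + 2·e^(−2.934) + 3·e^(−3.132) = 1.000 + 1.380 + 0.1064 + 0.1309 = 2.617.
⟨E⟩ = 0.1595 eV, ⟨E²⟩ = 0.04782 eV².
C_V/k_B = (⟨E²⟩ − ⟨E⟩²)/(kT)² = (0.04782 − 0.02544)/0.02789 = 0.80.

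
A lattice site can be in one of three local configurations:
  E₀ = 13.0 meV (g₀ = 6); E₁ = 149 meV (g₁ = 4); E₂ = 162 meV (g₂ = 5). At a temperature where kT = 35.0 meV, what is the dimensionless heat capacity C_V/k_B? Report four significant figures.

0.4000

Eᵢ/kT = 0.371429, 4.25714, 4.62857.
Z = Σ gᵢe^(−Eᵢ/kT) = 6·e^(−0.371429) + 4·e^(−4.25714) + 5·e^(−4.62857) = 4.13849 + 0.0566510 + 0.0488436 = 4.24398.
⟨E⟩ = 16.5302 meV, ⟨E²⟩ = 763.190 meV².
C_V/k_B = (⟨E²⟩ − ⟨E⟩²)/(kT)² = (763.190 − 273.248)/1225.00 = 0.4000.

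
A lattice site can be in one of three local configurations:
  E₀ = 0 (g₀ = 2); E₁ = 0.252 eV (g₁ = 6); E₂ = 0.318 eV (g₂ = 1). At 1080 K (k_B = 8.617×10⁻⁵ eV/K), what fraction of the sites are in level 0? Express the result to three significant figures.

0.822

k_BT = 8.617×10⁻⁵ × 1080 K = 0.093064 eV.
Eᵢ/kT = 0, 2.7078, 3.4170.
Z = Σ gᵢe^(−Eᵢ/kT) = 2·e^(−0) + 6·e^(−2.7078) + 1·e^(−3.4170) = 2.0000 + 0.40010 + 0.032811 = 2.4329.
P₀ = g₀ e^(−E₀/kT) / Z = 2.0000/2.4329 = 0.822.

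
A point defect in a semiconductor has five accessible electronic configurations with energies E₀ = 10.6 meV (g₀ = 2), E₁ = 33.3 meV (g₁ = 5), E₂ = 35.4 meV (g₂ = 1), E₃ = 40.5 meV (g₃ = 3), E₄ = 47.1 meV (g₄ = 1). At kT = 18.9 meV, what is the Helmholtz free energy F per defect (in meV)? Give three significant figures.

Eᵢ/kT = 0.56085, 1.7619, 1.8730, 2.1429, 2.4921.
Z = Σ gᵢe^(−Eᵢ/kT) = 2·e^(−0.56085) + 5·e^(−1.7619) + 1·e^(−1.8730) + 3·e^(−2.1429) + 1·e^(−2.4921) = 1.1414 + 0.85859 + 0.15366 + 0.35194 + 0.082736 = 2.5883.
F = −kT ln Z = −18.9 × ln(2.5883) = −18.9 × 0.95100 = -18.0 meV.

-18.0 meV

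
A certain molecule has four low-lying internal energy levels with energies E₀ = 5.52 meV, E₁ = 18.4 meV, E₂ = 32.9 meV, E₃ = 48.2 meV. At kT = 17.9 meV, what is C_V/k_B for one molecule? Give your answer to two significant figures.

0.46

Eᵢ/kT = 0.3084, 1.028, 1.838, 2.693.
Z = Σ e^(−Eᵢ/kT) = e^(−0.3084) + e^(−1.028) + e^(−1.838) + e^(−2.693) = 0.7346 + 0.3577 + 0.1591 + 0.06768 = 1.319.
⟨E⟩ = 14.51 meV, ⟨E²⟩ = 358.6 meV².
C_V/k_B = (⟨E²⟩ − ⟨E⟩²)/(kT)² = (358.6 − 210.5)/320.4 = 0.46.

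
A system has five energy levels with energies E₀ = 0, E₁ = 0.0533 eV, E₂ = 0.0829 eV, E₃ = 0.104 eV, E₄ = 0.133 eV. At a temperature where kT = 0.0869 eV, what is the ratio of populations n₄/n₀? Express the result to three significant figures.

0.216

n₄/n₀ = exp[−(E₄−E₀)/kT] = exp(−(0.133 eV)/(0.0869 eV)) = exp(-1.5305) = 0.216.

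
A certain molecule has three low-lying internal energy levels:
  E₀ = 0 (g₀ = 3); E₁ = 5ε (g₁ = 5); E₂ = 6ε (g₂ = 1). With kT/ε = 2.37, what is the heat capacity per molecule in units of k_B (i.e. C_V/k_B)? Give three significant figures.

Eᵢ/kT = 0, 2.1097, 2.5316.
Z = Σ gᵢe^(−Eᵢ/kT) = 3·e^(−0) + 5·e^(−2.1097) + 1·e^(−2.5316) = 3.0000 + 0.60637 + 0.079532 = 3.6859.
⟨E⟩ = 0.95202 ε, ⟨E²⟩ = 4.8896 ε².
C_V/k_B = (⟨E²⟩ − ⟨E⟩²)/(kT)² = (4.8896 − 0.90634)/5.6169 = 0.709.

0.709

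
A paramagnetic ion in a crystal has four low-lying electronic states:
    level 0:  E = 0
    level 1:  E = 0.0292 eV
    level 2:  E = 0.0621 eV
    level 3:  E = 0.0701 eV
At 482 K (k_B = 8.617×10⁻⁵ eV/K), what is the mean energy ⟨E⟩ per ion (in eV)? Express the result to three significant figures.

k_BT = 8.617×10⁻⁵ × 482 K = 0.041534 eV.
Eᵢ/kT = 0, 0.70304, 1.4952, 1.6878.
Z = Σ e^(−Eᵢ/kT) = e^(−0) + e^(−0.70304) + e^(−1.4952) + e^(−1.6878) = 1.0000 + 0.49508 + 0.22420 + 0.18493 = 1.9042.
⟨E⟩ = Σ Eᵢ e^(−Eᵢ/kT) / Z = (0·1.0000 + 0.0292·0.49508 + 0.0621·0.22420 + 0.0701·0.18493) / 1.9042 = 0.0217 eV.

0.0217 eV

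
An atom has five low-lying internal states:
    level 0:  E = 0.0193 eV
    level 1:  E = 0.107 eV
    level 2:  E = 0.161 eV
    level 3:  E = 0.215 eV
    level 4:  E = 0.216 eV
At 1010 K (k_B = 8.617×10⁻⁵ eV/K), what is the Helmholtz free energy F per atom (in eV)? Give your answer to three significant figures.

-0.0305 eV

k_BT = 8.617×10⁻⁵ × 1010 K = 0.087032 eV.
Eᵢ/kT = 0.22176, 1.2294, 1.8499, 2.4704, 2.4818.
Z = Σ e^(−Eᵢ/kT) = e^(−0.22176) + e^(−1.2294) + e^(−1.8499) + e^(−2.4704) + e^(−2.4818) = 0.80111 + 0.29247 + 0.15725 + 0.084551 + 0.083593 = 1.4190.
F = −kT ln Z = −0.087032 × ln(1.4190) = −0.087032 × 0.34995 = -0.0305 eV.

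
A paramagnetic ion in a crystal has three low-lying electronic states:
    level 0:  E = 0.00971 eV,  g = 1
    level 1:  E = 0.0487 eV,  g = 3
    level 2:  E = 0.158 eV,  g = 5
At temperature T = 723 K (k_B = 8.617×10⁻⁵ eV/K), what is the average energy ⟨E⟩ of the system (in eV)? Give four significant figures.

k_BT = 8.617×10⁻⁵ × 723 K = 0.0623009 eV.
Eᵢ/kT = 0.155856, 0.781690, 2.53608.
Z = Σ gᵢe^(−Eᵢ/kT) = 1·e^(−0.155856) + 3·e^(−0.781690) + 5·e^(−2.53608) = 0.855682 + 1.37290 + 0.395881 = 2.62446.
⟨E⟩ = Σ Eᵢ gᵢe^(−Eᵢ/kT) / Z = (0.00971·0.855682 + 0.0487·1.37290 + 0.158·0.395881) / 2.62446 = 0.05247 eV.

0.05247 eV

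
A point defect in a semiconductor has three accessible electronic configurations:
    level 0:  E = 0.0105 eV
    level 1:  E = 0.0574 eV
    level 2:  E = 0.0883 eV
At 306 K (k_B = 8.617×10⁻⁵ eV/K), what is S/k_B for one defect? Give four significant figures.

k_BT = 8.617×10⁻⁵ × 306 K = 0.0263680 eV.
Eᵢ/kT = 0.398210, 2.17688, 3.34876.
Z = Σ e^(−Eᵢ/kT) = e^(−0.398210) + e^(−2.17688) + e^(−3.34876) = 0.671521 + 0.113395 + 0.0351279 = 0.820044.
⟨E⟩ = Σ EᵢPᵢ = 0.0203180 eV.
S/k_B = ln Z + ⟨E⟩/kT = ln(0.820044) + 0.0203180/0.0263680 = -0.198397 + 0.770555 = 0.5722.

0.5722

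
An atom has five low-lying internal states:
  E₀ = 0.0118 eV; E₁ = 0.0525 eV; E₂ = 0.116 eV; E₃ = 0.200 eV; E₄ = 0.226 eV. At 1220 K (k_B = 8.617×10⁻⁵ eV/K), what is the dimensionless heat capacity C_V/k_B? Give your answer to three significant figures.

k_BT = 8.617×10⁻⁵ × 1220 K = 0.10513 eV.
Eᵢ/kT = 0.11224, 0.49938, 1.1034, 1.9024, 2.1497.
Z = Σ e^(−Eᵢ/kT) = e^(−0.11224) + e^(−0.49938) + e^(−1.1034) + e^(−1.9024) + e^(−2.1497) = 0.89383 + 0.60691 + 0.33174 + 0.14921 + 0.11652 = 2.0982.
⟨E⟩ = 0.065326 eV, ⟨E²⟩ = 0.0086650 eV².
C_V/k_B = (⟨E²⟩ − ⟨E⟩²)/(kT)² = (0.0086650 − 0.0042675)/0.011052 = 0.398.

0.398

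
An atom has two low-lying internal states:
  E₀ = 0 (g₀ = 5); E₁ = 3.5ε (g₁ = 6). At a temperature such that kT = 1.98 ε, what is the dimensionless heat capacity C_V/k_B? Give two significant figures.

Eᵢ/kT = 0, 1.768.
Z = Σ gᵢe^(−Eᵢ/kT) = 5·e^(−0) + 6·e^(−1.768) = 5.000 + 1.024 = 6.024.
⟨E⟩ = 0.5950 ε, ⟨E²⟩ = 2.082 ε².
C_V/k_B = (⟨E²⟩ − ⟨E⟩²)/(kT)² = (2.082 − 0.3540)/3.920 = 0.44.

0.44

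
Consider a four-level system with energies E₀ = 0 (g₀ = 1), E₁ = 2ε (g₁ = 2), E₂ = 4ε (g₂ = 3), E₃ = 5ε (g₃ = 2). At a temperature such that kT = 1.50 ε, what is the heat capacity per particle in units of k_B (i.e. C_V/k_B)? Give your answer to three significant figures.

1.09

Eᵢ/kT = 0, 1.3333, 2.6667, 3.3333.
Z = Σ gᵢe^(−Eᵢ/kT) = 1·e^(−0) + 2·e^(−1.3333) + 3·e^(−2.6667) + 2·e^(−3.3333) = 1.0000 + 0.52721 + 0.20844 + 0.071350 = 1.8070.
⟨E⟩ = 1.2424 ε, ⟨E²⟩ = 3.9998 ε².
C_V/k_B = (⟨E²⟩ − ⟨E⟩²)/(kT)² = (3.9998 − 1.5436)/2.2500 = 1.09.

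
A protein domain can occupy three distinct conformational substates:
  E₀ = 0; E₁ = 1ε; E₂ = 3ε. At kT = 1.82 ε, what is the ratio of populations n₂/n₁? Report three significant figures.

n₂/n₁ = exp[−(E₂−E₁)/kT] = exp(−(2ε)/(1.82ε)) = exp(-1.0989) = 0.333.

0.333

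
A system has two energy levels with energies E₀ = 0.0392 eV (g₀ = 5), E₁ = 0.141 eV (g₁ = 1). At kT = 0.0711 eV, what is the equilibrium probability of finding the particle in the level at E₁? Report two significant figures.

0.046

Eᵢ/kT = 0.5513, 1.983.
Z = Σ gᵢe^(−Eᵢ/kT) = 5·e^(−0.5513) + 1·e^(−1.983) = 2.881 + 0.1377 = 3.019.
P₁ = g₁ e^(−E₁/kT) / Z = 0.1377/3.019 = 0.046.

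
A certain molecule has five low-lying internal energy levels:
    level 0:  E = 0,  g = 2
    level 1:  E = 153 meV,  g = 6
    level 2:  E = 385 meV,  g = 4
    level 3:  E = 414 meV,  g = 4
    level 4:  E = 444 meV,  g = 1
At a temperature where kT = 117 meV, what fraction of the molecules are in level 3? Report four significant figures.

Eᵢ/kT = 0, 1.30769, 3.29060, 3.53846, 3.79487.
Z = Σ gᵢe^(−Eᵢ/kT) = 2·e^(−0) + 6·e^(−1.30769) + 4·e^(−3.29060) + 4·e^(−3.53846) + 1·e^(−3.79487) = 2.00000 + 1.62266 + 0.148926 + 0.116232 + 0.0224858 = 3.91030.
P₃ = g₃ e^(−E₃/kT) / Z = 0.116232/3.91030 = 0.02972.

0.02972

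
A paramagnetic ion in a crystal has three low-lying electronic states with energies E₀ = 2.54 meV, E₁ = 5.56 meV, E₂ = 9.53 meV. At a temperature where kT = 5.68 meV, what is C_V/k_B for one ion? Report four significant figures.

0.1959

Eᵢ/kT = 0.447183, 0.978873, 1.67782.
Z = Σ e^(−Eᵢ/kT) = e^(−0.447183) + e^(−0.978873) + e^(−1.67782) = 0.639427 + 0.375734 + 0.186781 = 1.20194.
⟨E⟩ = 4.57032 meV, ⟨E²⟩ = 27.2095 meV².
C_V/k_B = (⟨E²⟩ − ⟨E⟩²)/(kT)² = (27.2095 − 20.8878)/32.2624 = 0.1959.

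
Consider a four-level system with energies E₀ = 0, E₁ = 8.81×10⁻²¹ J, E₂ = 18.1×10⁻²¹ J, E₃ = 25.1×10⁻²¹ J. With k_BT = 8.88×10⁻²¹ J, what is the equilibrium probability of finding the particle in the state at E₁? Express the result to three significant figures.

0.238

Eᵢ/kT = 0, 0.99212, 2.0383, 2.8266.
Z = Σ e^(−Eᵢ/kT) = e^(−0) + e^(−0.99212) + e^(−2.0383) + e^(−2.8266) = 1.0000 + 0.37079 + 0.13025 + 0.059214 = 1.5603.
P₁ = e^(−E₁/kT) / Z = 0.37079/1.5603 = 0.238.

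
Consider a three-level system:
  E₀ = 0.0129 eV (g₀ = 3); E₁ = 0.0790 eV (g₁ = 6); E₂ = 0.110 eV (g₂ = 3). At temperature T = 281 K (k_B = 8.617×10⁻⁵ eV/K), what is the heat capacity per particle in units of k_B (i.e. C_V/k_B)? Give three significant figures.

k_BT = 8.617×10⁻⁵ × 281 K = 0.024214 eV.
Eᵢ/kT = 0.53275, 3.2626, 4.5428.
Z = Σ gᵢe^(−Eᵢ/kT) = 3·e^(−0.53275) + 6·e^(−3.2626) + 3·e^(−4.5428) = 1.7610 + 0.22973 + 0.031931 = 2.0227.
⟨E⟩ = 0.021940 eV, ⟨E²⟩ = 0.0010447 eV².
C_V/k_B = (⟨E²⟩ − ⟨E⟩²)/(kT)² = (0.0010447 − 0.00048136)/0.00058632 = 0.961.

0.961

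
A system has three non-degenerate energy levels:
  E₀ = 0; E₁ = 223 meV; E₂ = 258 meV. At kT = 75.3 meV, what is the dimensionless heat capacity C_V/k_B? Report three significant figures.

0.711

Eᵢ/kT = 0, 2.9615, 3.4263.
Z = Σ e^(−Eᵢ/kT) = e^(−0) + e^(−2.9615) + e^(−3.4263) = 1.0000 + 0.051741 + 0.032507 = 1.0842.
⟨E⟩ = 18.378 meV, ⟨E²⟩ = 4369.0 meV².
C_V/k_B = (⟨E²⟩ − ⟨E⟩²)/(kT)² = (4369.0 − 337.75)/5670.1 = 0.711.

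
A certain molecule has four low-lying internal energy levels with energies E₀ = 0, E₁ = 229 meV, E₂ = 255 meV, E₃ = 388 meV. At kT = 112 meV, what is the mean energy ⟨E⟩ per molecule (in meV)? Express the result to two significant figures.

Eᵢ/kT = 0, 2.045, 2.277, 3.464.
Z = Σ e^(−Eᵢ/kT) = e^(−0) + e^(−2.045) + e^(−2.277) + e^(−3.464) = 1.000 + 0.1294 + 0.1026 + 0.03130 = 1.263.
⟨E⟩ = Σ Eᵢ e^(−Eᵢ/kT) / Z = (0·1.000 + 229·0.1294 + 255·0.1026 + 388·0.03130) / 1.263 = 54 meV.

54 meV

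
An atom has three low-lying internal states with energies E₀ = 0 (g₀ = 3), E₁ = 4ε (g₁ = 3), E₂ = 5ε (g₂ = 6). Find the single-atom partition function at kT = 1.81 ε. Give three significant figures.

Z = 3.71

Eᵢ/kT = 0, 2.2099, 2.7624.
Z = Σ gᵢe^(−Eᵢ/kT) = 3·e^(−0) + 3·e^(−2.2099) + 6·e^(−2.7624) = 3.0000 + 0.32913 + 0.37884 = 3.7080.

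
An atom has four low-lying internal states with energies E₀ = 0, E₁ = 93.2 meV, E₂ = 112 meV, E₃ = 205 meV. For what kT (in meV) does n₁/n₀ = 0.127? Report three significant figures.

n₁/n₀ = exp[−(E₁−E₀)/kT] = 0.127.
⇒ (E₁−E₀)/kT = ln(1/0.127) = ln(7.8740) = 2.0636.
kT = 93.2 meV / 2.0636 = 45.2 meV.

45.2 meV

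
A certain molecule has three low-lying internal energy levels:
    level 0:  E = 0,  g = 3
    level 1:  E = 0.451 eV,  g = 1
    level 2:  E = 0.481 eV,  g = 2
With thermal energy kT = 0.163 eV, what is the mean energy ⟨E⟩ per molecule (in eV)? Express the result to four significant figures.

0.02483 eV

Eᵢ/kT = 0, 2.76687, 2.95092.
Z = Σ gᵢe^(−Eᵢ/kT) = 3·e^(−0) + 1·e^(−2.76687) + 2·e^(−2.95092) = 3.00000 + 0.0628584 + 0.104583 = 3.16744.
⟨E⟩ = Σ Eᵢ gᵢe^(−Eᵢ/kT) / Z = (0·3.00000 + 0.451·0.0628584 + 0.481·0.104583) / 3.16744 = 0.02483 eV.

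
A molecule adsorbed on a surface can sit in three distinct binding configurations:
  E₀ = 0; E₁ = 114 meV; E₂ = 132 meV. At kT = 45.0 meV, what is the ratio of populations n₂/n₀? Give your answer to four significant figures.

n₂/n₀ = exp[−(E₂−E₀)/kT] = exp(−(132 meV)/(45.0 meV)) = exp(-2.93333) = 0.05322.

0.05322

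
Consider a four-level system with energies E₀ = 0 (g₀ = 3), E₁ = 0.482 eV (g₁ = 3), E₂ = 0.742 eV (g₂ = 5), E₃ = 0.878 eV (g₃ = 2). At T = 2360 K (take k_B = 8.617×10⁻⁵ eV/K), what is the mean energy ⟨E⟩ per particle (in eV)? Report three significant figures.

0.0742 eV

k_BT = 8.617×10⁻⁵ × 2360 K = 0.20336 eV.
Eᵢ/kT = 0, 2.3702, 3.6487, 4.3175.
Z = Σ gᵢe^(−Eᵢ/kT) = 3·e^(−0) + 3·e^(−2.3702) + 5·e^(−3.6487) + 2·e^(−4.3175) = 3.0000 + 0.28039 + 0.13012 + 0.026666 = 3.4372.
⟨E⟩ = Σ Eᵢ gᵢe^(−Eᵢ/kT) / Z = (0·3.0000 + 0.482·0.28039 + 0.742·0.13012 + 0.878·0.026666) / 3.4372 = 0.0742 eV.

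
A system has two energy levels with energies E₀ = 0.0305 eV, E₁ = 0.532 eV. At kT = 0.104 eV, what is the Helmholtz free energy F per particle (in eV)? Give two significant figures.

Eᵢ/kT = 0.2933, 5.115.
Z = Σ e^(−Eᵢ/kT) = e^(−0.2933) + e^(−5.115) = 0.7458 + 0.006006 = 0.7518.
F = −kT ln Z = −0.104 × ln(0.7518) = −0.104 × -0.2853 = 0.030 eV.

0.030 eV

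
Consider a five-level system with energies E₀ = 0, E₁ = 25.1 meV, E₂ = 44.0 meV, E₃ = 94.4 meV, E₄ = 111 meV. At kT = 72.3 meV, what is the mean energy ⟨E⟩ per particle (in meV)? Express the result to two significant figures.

Eᵢ/kT = 0, 0.3472, 0.6086, 1.306, 1.535.
Z = Σ e^(−Eᵢ/kT) = e^(−0) + e^(−0.3472) + e^(−0.6086) + e^(−1.306) + e^(−1.535) = 1.000 + 0.7067 + 0.5441 + 0.2709 + 0.2155 = 2.737.
⟨E⟩ = Σ Eᵢ e^(−Eᵢ/kT) / Z = (0·1.000 + 25.1·0.7067 + 44.0·0.5441 + 94.4·0.2709 + 111·0.2155) / 2.737 = 33 meV.

33 meV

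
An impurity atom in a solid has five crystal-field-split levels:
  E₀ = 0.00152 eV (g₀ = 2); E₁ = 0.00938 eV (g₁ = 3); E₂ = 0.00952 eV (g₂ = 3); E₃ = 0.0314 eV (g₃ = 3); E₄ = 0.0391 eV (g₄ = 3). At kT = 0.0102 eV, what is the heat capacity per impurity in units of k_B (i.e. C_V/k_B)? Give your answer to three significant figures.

Eᵢ/kT = 0.14902, 0.91961, 0.93333, 3.0784, 3.8333.
Z = Σ gᵢe^(−Eᵢ/kT) = 2·e^(−0.14902) + 3·e^(−0.91961) + 3·e^(−0.93333) + 3·e^(−3.0784) + 3·e^(−3.8333) = 1.7231 + 1.1960 + 1.1797 + 0.13810 + 0.064914 = 4.3018.
⟨E⟩ = 0.0074255 eV, ⟨E²⟩ = 0.00010496 eV².
C_V/k_B = (⟨E²⟩ − ⟨E⟩²)/(kT)² = (0.00010496 − 0.000055138)/0.00010404 = 0.479.

0.479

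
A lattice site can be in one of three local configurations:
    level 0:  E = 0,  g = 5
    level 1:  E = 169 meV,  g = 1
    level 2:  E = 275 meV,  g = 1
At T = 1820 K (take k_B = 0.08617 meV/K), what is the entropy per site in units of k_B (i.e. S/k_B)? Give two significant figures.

k_BT = 0.08617 × 1820 K = 156.8 meV.
Eᵢ/kT = 0, 1.078, 1.754.
Z = Σ gᵢe^(−Eᵢ/kT) = 5·e^(−0) + 1·e^(−1.078) + 1·e^(−1.754) = 5.000 + 0.3403 + 0.1731 = 5.513.
⟨E⟩ = Σ EᵢPᵢ = 19.07 meV.
S/k_B = ln Z + ⟨E⟩/kT = ln(5.513) + 19.07/156.8 = 1.707 + 0.1216 = 1.8.

1.8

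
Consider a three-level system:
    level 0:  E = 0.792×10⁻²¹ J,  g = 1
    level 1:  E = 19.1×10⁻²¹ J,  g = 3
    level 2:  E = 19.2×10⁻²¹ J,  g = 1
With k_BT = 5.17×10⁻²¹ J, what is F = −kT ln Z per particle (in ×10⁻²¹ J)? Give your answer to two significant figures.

Eᵢ/kT = 0.1532, 3.694, 3.714.
Z = Σ gᵢe^(−Eᵢ/kT) = 1·e^(−0.1532) + 3·e^(−3.694) + 1·e^(−3.714) = 0.8580 + 0.07462 + 0.02438 = 0.9570.
F = −kT ln Z = −5.17 × ln(0.9570) = −5.17 × -0.04395 = 0.23 ×10⁻²¹ J.

0.23 ×10⁻²¹ J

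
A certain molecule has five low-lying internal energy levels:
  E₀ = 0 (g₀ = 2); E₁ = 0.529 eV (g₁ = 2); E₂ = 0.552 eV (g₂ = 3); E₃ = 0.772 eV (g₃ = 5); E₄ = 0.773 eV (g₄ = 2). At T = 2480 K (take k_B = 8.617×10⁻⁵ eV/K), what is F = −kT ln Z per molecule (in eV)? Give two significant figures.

-0.20 eV

k_BT = 8.617×10⁻⁵ × 2480 K = 0.2137 eV.
Eᵢ/kT = 0, 2.475, 2.583, 3.613, 3.617.
Z = Σ gᵢe^(−Eᵢ/kT) = 2·e^(−0) + 2·e^(−2.475) + 3·e^(−2.583) + 5·e^(−3.613) + 2·e^(−3.617) = 2.000 + 0.1683 + 0.2266 + 0.1349 + 0.05373 = 2.584.
F = −kT ln Z = −0.2137 × ln(2.584) = −0.2137 × 0.9493 = -0.20 eV.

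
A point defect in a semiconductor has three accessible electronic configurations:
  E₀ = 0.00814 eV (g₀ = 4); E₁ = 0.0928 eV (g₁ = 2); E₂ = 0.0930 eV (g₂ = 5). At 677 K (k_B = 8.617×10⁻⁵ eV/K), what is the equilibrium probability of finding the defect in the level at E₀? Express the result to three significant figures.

0.710

k_BT = 8.617×10⁻⁵ × 677 K = 0.058337 eV.
Eᵢ/kT = 0.13953, 1.5908, 1.5942.
Z = Σ gᵢe^(−Eᵢ/kT) = 4·e^(−0.13953) + 2·e^(−1.5908) + 5·e^(−1.5942) = 3.4791 + 0.40753 + 1.0154 = 4.9020.
P₀ = g₀ e^(−E₀/kT) / Z = 3.4791/4.9020 = 0.710.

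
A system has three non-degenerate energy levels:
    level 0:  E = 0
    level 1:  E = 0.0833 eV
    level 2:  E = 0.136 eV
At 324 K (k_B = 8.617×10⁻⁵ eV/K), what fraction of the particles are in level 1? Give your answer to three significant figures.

0.0478

k_BT = 8.617×10⁻⁵ × 324 K = 0.027919 eV.
Eᵢ/kT = 0, 2.9836, 4.8712.
Z = Σ e^(−Eᵢ/kT) = e^(−0) + e^(−2.9836) + e^(−4.8712) = 1.0000 + 0.050610 + 0.0076642 = 1.0583.
P₁ = e^(−E₁/kT) / Z = 0.050610/1.0583 = 0.0478.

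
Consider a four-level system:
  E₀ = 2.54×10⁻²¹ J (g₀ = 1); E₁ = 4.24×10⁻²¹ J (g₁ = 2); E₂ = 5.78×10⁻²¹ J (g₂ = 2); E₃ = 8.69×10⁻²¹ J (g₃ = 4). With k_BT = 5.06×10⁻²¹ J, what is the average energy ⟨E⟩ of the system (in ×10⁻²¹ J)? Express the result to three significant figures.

Eᵢ/kT = 0.50198, 0.83794, 1.1423, 1.7174.
Z = Σ gᵢe^(−Eᵢ/kT) = 1·e^(−0.50198) + 2·e^(−0.83794) + 2·e^(−1.1423) + 4·e^(−1.7174) = 0.60533 + 0.86520 + 0.63817 + 0.71813 = 2.8268.
⟨E⟩ = Σ Eᵢ gᵢe^(−Eᵢ/kT) / Z = (2.54·0.60533 + 4.24·0.86520 + 5.78·0.63817 + 8.69·0.71813) / 2.8268 = 5.35 ×10⁻²¹ J.

5.35 ×10⁻²¹ J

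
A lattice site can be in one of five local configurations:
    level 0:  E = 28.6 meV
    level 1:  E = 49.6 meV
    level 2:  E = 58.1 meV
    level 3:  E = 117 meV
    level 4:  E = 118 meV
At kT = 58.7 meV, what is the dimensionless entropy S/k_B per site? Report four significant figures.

Eᵢ/kT = 0.487223, 0.844974, 0.989779, 1.99319, 2.01022.
Z = Σ e^(−Eᵢ/kT) = e^(−0.487223) + e^(−0.844974) + e^(−0.989779) + e^(−1.99319) + e^(−2.01022) = 0.614330 + 0.429569 + 0.371659 + 0.136260 + 0.133959 = 1.68578.
⟨E⟩ = Σ EᵢPᵢ = 54.7043 meV.
S/k_B = ln Z + ⟨E⟩/kT = ln(1.68578) + 54.7043/58.7 = 0.522228 + 0.931930 = 1.454.

1.454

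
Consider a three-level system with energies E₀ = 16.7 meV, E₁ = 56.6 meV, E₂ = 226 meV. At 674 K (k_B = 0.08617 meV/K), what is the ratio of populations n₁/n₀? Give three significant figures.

0.503

k_BT = 0.08617 × 674 K = 58.079 meV.
n₁/n₀ = exp[−(E₁−E₀)/kT] = exp(−(39.9 meV)/(58.079 meV)) = exp(-0.68700) = 0.503.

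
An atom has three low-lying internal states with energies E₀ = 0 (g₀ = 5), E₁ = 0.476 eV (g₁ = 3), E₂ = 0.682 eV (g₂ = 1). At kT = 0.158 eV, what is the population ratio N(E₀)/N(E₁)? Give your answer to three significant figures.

n₀/n₁ = (g₀/g₁) exp[−(E₀−E₁)/kT] = (5/3) × exp(−(-0.476 eV)/(0.158 eV)) = (5/3) × exp(3.0127) = 33.9.

33.9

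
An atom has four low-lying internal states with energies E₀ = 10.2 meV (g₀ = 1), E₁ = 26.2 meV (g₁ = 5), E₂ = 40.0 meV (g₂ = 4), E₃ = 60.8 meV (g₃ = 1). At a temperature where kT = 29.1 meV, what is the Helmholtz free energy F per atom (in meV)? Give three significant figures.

Eᵢ/kT = 0.35052, 0.90034, 1.3746, 2.0893.
Z = Σ gᵢe^(−Eᵢ/kT) = 1·e^(−0.35052) + 5·e^(−0.90034) + 4·e^(−1.3746) + 1·e^(−2.0893) = 0.70432 + 2.0322 + 1.0118 + 0.12377 = 3.8721.
F = −kT ln Z = −29.1 × ln(3.8721) = −29.1 × 1.3538 = -39.4 meV.

-39.4 meV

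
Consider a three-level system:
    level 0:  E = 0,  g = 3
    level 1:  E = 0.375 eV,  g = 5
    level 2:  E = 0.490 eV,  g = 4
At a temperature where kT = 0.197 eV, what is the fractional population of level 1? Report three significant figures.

0.183

Eᵢ/kT = 0, 1.9036, 2.4873.
Z = Σ gᵢe^(−Eᵢ/kT) = 3·e^(−0) + 5·e^(−1.9036) + 4·e^(−2.4873) = 3.0000 + 0.74516 + 0.33254 = 4.0777.
P₁ = g₁ e^(−E₁/kT) / Z = 0.74516/4.0777 = 0.183.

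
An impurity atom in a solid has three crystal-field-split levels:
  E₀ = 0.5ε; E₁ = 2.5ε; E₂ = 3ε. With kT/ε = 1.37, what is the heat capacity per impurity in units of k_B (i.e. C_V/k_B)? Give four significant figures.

0.5340

Eᵢ/kT = 0.364964, 1.82482, 2.18978.
Z = Σ e^(−Eᵢ/kT) = e^(−0.364964) + e^(−1.82482) + e^(−2.18978) = 0.694222 + 0.161247 + 0.111941 = 0.967410.
⟨E⟩ = 1.12264 ε, ⟨E²⟩ = 2.26255 ε².
C_V/k_B = (⟨E²⟩ − ⟨E⟩²)/(kT)² = (2.26255 − 1.26032)/1.87690 = 0.5340.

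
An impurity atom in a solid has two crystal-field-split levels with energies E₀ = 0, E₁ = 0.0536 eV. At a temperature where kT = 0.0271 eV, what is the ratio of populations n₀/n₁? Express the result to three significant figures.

n₀/n₁ = exp[−(E₀−E₁)/kT] = exp(−(-0.0536 eV)/(0.0271 eV)) = exp(1.9779) = 7.23.

7.23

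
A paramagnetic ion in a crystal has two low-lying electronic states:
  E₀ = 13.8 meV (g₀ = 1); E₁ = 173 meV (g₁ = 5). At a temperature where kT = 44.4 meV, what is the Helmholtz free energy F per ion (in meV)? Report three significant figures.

8.04 meV

Eᵢ/kT = 0.31081, 3.8964.
Z = Σ gᵢe^(−Eᵢ/kT) = 1·e^(−0.31081) + 5·e^(−3.8964) = 0.73285 + 0.10157 = 0.83442.
F = −kT ln Z = −44.4 × ln(0.83442) = −44.4 × -0.18102 = 8.04 meV.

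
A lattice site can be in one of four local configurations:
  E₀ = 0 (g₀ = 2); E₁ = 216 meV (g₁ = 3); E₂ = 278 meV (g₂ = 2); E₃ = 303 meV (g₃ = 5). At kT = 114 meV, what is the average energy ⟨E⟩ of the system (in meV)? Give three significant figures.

Eᵢ/kT = 0, 1.8947, 2.4386, 2.6579.
Z = Σ gᵢe^(−Eᵢ/kT) = 2·e^(−0) + 3·e^(−1.8947) + 2·e^(−2.4386) + 5·e^(−2.6579) = 2.0000 + 0.45109 + 0.17457 + 0.35048 = 2.9761.
⟨E⟩ = Σ Eᵢ gᵢe^(−Eᵢ/kT) / Z = (0·2.0000 + 216·0.45109 + 278·0.17457 + 303·0.35048) / 2.9761 = 84.7 meV.

84.7 meV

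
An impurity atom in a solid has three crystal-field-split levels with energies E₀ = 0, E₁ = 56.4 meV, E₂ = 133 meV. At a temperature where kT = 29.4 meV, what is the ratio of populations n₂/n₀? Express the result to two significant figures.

0.011

n₂/n₀ = exp[−(E₂−E₀)/kT] = exp(−(133 meV)/(29.4 meV)) = exp(-4.524) = 0.011.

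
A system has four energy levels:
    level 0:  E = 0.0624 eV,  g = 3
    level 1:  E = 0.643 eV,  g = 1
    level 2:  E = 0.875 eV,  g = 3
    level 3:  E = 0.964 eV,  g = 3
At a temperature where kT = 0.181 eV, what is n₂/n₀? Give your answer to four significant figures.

n₂/n₀ = (g₂/g₀) exp[−(E₂−E₀)/kT] = (3/3) × exp(−(0.8126 eV)/(0.181 eV)) = (3/3) × exp(-4.48950) = 0.01123.

0.01123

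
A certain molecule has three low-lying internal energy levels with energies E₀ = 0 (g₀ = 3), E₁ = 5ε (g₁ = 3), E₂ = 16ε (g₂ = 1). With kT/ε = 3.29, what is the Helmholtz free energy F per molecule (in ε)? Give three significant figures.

-4.27 ε

Eᵢ/kT = 0, 1.5198, 4.8632.
Z = Σ gᵢe^(−Eᵢ/kT) = 3·e^(−0) + 3·e^(−1.5198) + 1·e^(−4.8632) = 3.0000 + 0.65627 + 0.0077257 = 3.6640.
F = −kT ln Z = −3.29 × ln(3.6640) = −3.29 × 1.2986 = -4.27 ε.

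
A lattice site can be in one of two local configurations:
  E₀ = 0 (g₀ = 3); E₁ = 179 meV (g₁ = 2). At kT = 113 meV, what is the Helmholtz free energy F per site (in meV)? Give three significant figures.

Eᵢ/kT = 0, 1.5841.
Z = Σ gᵢe^(−Eᵢ/kT) = 3·e^(−0) + 2·e^(−1.5841) = 3.0000 + 0.41026 = 3.4103.
F = −kT ln Z = −113 × ln(3.4103) = −113 × 1.2268 = -139 meV.

-139 meV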